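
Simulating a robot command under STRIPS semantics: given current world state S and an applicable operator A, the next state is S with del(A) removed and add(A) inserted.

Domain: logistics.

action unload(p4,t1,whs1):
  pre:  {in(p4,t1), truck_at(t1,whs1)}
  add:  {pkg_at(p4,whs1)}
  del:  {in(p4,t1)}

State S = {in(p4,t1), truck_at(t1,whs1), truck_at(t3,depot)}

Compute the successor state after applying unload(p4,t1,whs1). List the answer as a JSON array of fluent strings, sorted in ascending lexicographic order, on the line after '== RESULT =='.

Progress:
  pre ⊆ S: {in(p4,t1), truck_at(t1,whs1)} ⊆ S  — applicable
  S \ del = {truck_at(t1,whs1), truck_at(t3,depot)}
  ∪ add   = {pkg_at(p4,whs1), truck_at(t1,whs1), truck_at(t3,depot)}

== RESULT ==
["pkg_at(p4,whs1)", "truck_at(t1,whs1)", "truck_at(t3,depot)"]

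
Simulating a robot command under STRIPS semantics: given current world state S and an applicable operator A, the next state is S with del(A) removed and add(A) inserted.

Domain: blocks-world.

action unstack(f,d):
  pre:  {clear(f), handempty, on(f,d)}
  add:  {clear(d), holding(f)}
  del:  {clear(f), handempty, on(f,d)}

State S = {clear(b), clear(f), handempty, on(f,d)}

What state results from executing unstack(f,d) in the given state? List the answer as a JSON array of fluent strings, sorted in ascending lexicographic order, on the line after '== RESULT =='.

Compute (S \ del) ∪ add:
  pre ⊆ S: {clear(f), handempty, on(f,d)} ⊆ S  — applicable
  S \ del = {clear(b)}
  ∪ add   = {clear(b), clear(d), holding(f)}

== RESULT ==
["clear(b)", "clear(d)", "holding(f)"]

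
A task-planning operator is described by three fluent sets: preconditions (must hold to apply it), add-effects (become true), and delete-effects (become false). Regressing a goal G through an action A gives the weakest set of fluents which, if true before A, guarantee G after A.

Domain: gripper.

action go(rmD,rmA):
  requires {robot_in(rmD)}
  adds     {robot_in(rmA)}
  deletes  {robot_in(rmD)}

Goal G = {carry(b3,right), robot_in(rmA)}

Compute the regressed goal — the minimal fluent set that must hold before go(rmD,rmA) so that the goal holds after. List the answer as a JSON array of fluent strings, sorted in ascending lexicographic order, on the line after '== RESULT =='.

Compute (G \ add) ∪ pre:
  G ∩ del = {}  (empty — regression defined)
  G \ add = {carry(b3,right), robot_in(rmA)} \ {robot_in(rmA)} = {carry(b3,right)}
  ∪ pre   = {carry(b3,right)} ∪ {robot_in(rmD)}
          = {carry(b3,right), robot_in(rmD)}

== RESULT ==
["carry(b3,right)", "robot_in(rmD)"]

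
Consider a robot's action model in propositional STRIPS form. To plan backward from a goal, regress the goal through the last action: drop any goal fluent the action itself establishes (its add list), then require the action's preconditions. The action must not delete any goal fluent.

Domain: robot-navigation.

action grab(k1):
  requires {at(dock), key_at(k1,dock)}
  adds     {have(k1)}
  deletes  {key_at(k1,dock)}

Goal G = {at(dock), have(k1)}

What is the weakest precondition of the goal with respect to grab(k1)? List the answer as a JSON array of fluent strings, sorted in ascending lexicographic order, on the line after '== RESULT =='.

Regress:
  G ∩ del = {}  (empty — regression defined)
  G \ add = {at(dock), have(k1)} \ {have(k1)} = {at(dock)}
  ∪ pre   = {at(dock)} ∪ {at(dock), key_at(k1,dock)}
          = {at(dock), key_at(k1,dock)}

== RESULT ==
["at(dock)", "key_at(k1,dock)"]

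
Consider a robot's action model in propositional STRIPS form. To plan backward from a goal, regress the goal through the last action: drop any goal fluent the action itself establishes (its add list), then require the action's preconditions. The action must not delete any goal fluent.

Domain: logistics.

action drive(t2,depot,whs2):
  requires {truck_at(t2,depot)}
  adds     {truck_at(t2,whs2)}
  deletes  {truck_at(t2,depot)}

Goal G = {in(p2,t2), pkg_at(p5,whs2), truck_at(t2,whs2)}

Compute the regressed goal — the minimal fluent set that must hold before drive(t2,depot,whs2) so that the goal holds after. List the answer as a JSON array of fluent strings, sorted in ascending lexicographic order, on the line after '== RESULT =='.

Compute (G \ add) ∪ pre:
  G ∩ del = {}  (empty — regression defined)
  G \ add = {in(p2,t2), pkg_at(p5,whs2), truck_at(t2,whs2)} \ {truck_at(t2,whs2)} = {in(p2,t2), pkg_at(p5,whs2)}
  ∪ pre   = {in(p2,t2), pkg_at(p5,whs2)} ∪ {truck_at(t2,depot)}
          = {in(p2,t2), pkg_at(p5,whs2), truck_at(t2,depot)}

== RESULT ==
["in(p2,t2)", "pkg_at(p5,whs2)", "truck_at(t2,depot)"]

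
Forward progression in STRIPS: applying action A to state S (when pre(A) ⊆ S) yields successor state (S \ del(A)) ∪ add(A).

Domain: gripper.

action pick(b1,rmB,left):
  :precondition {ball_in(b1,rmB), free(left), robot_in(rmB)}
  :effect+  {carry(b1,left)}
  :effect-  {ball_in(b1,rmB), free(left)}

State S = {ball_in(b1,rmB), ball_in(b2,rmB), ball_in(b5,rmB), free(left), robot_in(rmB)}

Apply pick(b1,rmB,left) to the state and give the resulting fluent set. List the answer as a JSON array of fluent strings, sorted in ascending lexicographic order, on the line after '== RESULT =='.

Compute (S \ del) ∪ add:
  pre ⊆ S: {ball_in(b1,rmB), free(left), robot_in(rmB)} ⊆ S  — applicable
  S \ del = {ball_in(b2,rmB), ball_in(b5,rmB), robot_in(rmB)}
  ∪ add   = {ball_in(b2,rmB), ball_in(b5,rmB), carry(b1,left), robot_in(rmB)}

== RESULT ==
["ball_in(b2,rmB)", "ball_in(b5,rmB)", "carry(b1,left)", "robot_in(rmB)"]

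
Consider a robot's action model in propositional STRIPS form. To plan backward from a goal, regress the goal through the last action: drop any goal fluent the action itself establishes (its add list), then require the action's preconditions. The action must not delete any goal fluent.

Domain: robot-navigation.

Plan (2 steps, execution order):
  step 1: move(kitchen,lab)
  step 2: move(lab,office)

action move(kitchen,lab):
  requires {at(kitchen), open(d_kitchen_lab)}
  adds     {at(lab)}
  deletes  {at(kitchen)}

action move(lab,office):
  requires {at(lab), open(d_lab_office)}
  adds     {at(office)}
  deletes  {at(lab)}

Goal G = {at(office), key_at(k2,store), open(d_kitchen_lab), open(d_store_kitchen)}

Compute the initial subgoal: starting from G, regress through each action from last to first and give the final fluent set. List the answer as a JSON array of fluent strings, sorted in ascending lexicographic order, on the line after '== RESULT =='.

Regress step by step:
  through step 2 (move(lab,office)): drop {at(office)}, keep {key_at(k2,store), open(d_kitchen_lab), open(d_store_kitchen)}, require {at(lab), open(d_lab_office)}
    → {at(lab), key_at(k2,store), open(d_kitchen_lab), open(d_lab_office), open(d_store_kitchen)}
  through step 1 (move(kitchen,lab)): drop {at(lab)}, keep {key_at(k2,store), open(d_kitchen_lab), open(d_lab_office), open(d_store_kitchen)}, require {at(kitchen), open(d_kitchen_lab)}
    → {at(kitchen), key_at(k2,store), open(d_kitchen_lab), open(d_lab_office), open(d_store_kitchen)}

== RESULT ==
["at(kitchen)", "key_at(k2,store)", "open(d_kitchen_lab)", "open(d_lab_office)", "open(d_store_kitchen)"]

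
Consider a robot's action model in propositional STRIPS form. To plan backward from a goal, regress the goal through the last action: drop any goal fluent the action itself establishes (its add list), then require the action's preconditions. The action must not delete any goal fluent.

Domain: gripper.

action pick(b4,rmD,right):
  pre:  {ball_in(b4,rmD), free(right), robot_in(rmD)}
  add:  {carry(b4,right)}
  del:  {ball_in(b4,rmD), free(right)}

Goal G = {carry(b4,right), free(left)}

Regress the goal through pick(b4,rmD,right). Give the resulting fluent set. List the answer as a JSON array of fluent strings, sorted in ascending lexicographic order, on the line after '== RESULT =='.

Compute (G \ add) ∪ pre:
  G ∩ del = {}  (empty — regression defined)
  G \ add = {carry(b4,right), free(left)} \ {carry(b4,right)} = {free(left)}
  ∪ pre   = {free(left)} ∪ {ball_in(b4,rmD), free(right), robot_in(rmD)}
          = {ball_in(b4,rmD), free(left), free(right), robot_in(rmD)}

== RESULT ==
["ball_in(b4,rmD)", "free(left)", "free(right)", "robot_in(rmD)"]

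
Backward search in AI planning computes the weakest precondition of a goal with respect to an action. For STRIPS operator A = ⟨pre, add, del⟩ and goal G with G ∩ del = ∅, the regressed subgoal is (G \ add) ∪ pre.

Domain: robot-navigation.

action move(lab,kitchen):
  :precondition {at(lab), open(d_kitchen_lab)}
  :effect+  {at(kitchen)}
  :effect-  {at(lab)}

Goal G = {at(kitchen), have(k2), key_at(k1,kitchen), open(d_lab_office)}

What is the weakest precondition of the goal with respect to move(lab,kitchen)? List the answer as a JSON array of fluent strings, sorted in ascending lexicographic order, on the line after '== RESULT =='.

Regress:
  G ∩ del = {}  (empty — regression defined)
  G \ add = {at(kitchen), have(k2), key_at(k1,kitchen), open(d_lab_office)} \ {at(kitchen)} = {have(k2), key_at(k1,kitchen), open(d_lab_office)}
  ∪ pre   = {have(k2), key_at(k1,kitchen), open(d_lab_office)} ∪ {at(lab), open(d_kitchen_lab)}
          = {at(lab), have(k2), key_at(k1,kitchen), open(d_kitchen_lab), open(d_lab_office)}

== RESULT ==
["at(lab)", "have(k2)", "key_at(k1,kitchen)", "open(d_kitchen_lab)", "open(d_lab_office)"]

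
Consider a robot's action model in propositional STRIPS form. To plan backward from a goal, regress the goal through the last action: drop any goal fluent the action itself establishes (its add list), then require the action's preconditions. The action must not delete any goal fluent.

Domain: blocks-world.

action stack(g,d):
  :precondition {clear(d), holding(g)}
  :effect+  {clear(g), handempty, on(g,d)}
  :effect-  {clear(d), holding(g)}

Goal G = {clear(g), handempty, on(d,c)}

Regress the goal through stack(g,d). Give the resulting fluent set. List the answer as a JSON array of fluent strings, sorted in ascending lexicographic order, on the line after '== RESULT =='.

Regress:
  G ∩ del = {}  (empty — regression defined)
  G \ add = {clear(g), handempty, on(d,c)} \ {clear(g), handempty, on(g,d)} = {on(d,c)}
  ∪ pre   = {on(d,c)} ∪ {clear(d), holding(g)}
          = {clear(d), holding(g), on(d,c)}

== RESULT ==
["clear(d)", "holding(g)", "on(d,c)"]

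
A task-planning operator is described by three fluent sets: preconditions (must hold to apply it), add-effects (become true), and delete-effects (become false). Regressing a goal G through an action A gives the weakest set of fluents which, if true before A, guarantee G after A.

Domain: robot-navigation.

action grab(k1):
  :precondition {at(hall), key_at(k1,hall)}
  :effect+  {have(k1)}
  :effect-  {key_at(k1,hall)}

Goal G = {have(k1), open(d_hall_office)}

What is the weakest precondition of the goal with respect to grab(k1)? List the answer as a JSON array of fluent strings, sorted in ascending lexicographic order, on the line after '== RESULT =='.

Compute (G \ add) ∪ pre:
  G ∩ del = {}  (empty — regression defined)
  G \ add = {have(k1), open(d_hall_office)} \ {have(k1)} = {open(d_hall_office)}
  ∪ pre   = {open(d_hall_office)} ∪ {at(hall), key_at(k1,hall)}
          = {at(hall), key_at(k1,hall), open(d_hall_office)}

== RESULT ==
["at(hall)", "key_at(k1,hall)", "open(d_hall_office)"]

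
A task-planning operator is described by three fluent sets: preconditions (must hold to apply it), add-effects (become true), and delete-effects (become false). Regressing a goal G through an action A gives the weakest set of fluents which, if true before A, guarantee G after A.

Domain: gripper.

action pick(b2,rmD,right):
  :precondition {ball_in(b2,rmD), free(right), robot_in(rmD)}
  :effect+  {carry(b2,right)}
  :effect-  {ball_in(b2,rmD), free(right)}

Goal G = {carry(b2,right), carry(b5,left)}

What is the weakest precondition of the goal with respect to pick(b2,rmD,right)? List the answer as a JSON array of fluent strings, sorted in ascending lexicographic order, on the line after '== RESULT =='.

Compute (G \ add) ∪ pre:
  G ∩ del = {}  (empty — regression defined)
  G \ add = {carry(b2,right), carry(b5,left)} \ {carry(b2,right)} = {carry(b5,left)}
  ∪ pre   = {carry(b5,left)} ∪ {ball_in(b2,rmD), free(right), robot_in(rmD)}
          = {ball_in(b2,rmD), carry(b5,left), free(right), robot_in(rmD)}

== RESULT ==
["ball_in(b2,rmD)", "carry(b5,left)", "free(right)", "robot_in(rmD)"]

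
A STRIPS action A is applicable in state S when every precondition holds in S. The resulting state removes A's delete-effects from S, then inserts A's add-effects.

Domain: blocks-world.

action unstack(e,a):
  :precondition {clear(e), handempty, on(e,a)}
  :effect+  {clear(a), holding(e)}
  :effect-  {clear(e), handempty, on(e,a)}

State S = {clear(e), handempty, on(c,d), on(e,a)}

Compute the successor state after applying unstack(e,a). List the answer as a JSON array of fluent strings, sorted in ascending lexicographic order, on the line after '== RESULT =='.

Compute (S \ del) ∪ add:
  pre ⊆ S: {clear(e), handempty, on(e,a)} ⊆ S  — applicable
  S \ del = {on(c,d)}
  ∪ add   = {clear(a), holding(e), on(c,d)}

== RESULT ==
["clear(a)", "holding(e)", "on(c,d)"]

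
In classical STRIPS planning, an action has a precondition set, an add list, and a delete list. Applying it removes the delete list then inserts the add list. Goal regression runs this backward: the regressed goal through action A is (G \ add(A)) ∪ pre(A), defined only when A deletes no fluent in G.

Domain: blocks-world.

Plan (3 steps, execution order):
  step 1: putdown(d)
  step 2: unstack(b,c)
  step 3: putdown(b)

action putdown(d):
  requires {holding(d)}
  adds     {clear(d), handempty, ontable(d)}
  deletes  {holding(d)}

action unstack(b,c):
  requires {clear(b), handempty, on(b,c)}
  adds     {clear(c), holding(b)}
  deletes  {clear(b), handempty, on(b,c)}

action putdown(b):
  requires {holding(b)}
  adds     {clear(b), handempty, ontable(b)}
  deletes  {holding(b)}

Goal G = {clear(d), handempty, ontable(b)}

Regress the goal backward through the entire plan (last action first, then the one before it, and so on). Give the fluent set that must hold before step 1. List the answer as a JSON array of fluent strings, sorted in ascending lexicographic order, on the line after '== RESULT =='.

Regress step by step:
  through step 3 (putdown(b)): drop {handempty, ontable(b)}, keep {clear(d)}, require {holding(b)}
    → {clear(d), holding(b)}
  through step 2 (unstack(b,c)): drop {holding(b)}, keep {clear(d)}, require {clear(b), handempty, on(b,c)}
    → {clear(b), clear(d), handempty, on(b,c)}
  through step 1 (putdown(d)): drop {clear(d), handempty}, keep {clear(b), on(b,c)}, require {holding(d)}
    → {clear(b), holding(d), on(b,c)}

== RESULT ==
["clear(b)", "holding(d)", "on(b,c)"]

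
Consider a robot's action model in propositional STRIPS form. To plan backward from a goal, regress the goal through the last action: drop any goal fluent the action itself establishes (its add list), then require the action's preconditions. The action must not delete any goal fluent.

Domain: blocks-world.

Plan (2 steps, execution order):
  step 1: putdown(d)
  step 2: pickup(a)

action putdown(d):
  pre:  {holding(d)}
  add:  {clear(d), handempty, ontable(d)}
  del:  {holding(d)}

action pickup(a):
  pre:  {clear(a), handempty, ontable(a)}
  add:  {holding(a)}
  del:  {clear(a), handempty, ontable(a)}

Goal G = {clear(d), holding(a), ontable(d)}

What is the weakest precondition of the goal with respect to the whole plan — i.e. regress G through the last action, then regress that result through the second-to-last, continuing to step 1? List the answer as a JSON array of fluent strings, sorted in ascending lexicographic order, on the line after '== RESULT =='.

Regress step by step:
  through step 2 (pickup(a)): drop {holding(a)}, keep {clear(d), ontable(d)}, require {clear(a), handempty, ontable(a)}
    → {clear(a), clear(d), handempty, ontable(a), ontable(d)}
  through step 1 (putdown(d)): drop {clear(d), handempty, ontable(d)}, keep {clear(a), ontable(a)}, require {holding(d)}
    → {clear(a), holding(d), ontable(a)}

== RESULT ==
["clear(a)", "holding(d)", "ontable(a)"]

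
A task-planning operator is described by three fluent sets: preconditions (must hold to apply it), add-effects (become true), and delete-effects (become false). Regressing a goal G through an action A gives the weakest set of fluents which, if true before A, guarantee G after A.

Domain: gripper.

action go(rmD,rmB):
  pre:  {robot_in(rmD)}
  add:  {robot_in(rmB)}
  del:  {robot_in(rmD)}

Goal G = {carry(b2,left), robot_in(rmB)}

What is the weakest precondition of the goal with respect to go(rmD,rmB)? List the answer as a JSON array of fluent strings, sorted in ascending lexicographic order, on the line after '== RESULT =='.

Compute (G \ add) ∪ pre:
  G ∩ del = {}  (empty — regression defined)
  G \ add = {carry(b2,left), robot_in(rmB)} \ {robot_in(rmB)} = {carry(b2,left)}
  ∪ pre   = {carry(b2,left)} ∪ {robot_in(rmD)}
          = {carry(b2,left), robot_in(rmD)}

== RESULT ==
["carry(b2,left)", "robot_in(rmD)"]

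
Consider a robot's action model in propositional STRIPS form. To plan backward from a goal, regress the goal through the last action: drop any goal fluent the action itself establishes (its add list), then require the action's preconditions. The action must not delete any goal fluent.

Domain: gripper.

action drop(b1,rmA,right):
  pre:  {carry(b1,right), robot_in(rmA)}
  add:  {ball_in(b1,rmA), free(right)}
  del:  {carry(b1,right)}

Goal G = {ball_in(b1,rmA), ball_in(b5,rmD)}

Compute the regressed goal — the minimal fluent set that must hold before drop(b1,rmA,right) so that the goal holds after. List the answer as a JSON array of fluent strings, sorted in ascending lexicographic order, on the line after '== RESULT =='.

Regress:
  G ∩ del = {}  (empty — regression defined)
  G \ add = {ball_in(b1,rmA), ball_in(b5,rmD)} \ {ball_in(b1,rmA), free(right)} = {ball_in(b5,rmD)}
  ∪ pre   = {ball_in(b5,rmD)} ∪ {carry(b1,right), robot_in(rmA)}
          = {ball_in(b5,rmD), carry(b1,right), robot_in(rmA)}

== RESULT ==
["ball_in(b5,rmD)", "carry(b1,right)", "robot_in(rmA)"]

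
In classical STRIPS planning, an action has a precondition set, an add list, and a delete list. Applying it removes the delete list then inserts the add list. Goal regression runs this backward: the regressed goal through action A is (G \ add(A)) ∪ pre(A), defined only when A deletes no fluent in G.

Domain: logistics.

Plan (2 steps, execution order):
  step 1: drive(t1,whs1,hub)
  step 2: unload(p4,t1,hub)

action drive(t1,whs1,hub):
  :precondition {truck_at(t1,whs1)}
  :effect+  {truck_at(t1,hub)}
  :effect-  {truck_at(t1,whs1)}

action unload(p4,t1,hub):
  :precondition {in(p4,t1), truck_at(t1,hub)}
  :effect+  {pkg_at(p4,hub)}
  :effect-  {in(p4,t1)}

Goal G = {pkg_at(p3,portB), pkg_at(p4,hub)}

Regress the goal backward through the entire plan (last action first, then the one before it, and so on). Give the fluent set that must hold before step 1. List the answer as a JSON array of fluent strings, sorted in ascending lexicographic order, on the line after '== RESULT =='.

Regress step by step:
  through step 2 (unload(p4,t1,hub)): drop {pkg_at(p4,hub)}, keep {pkg_at(p3,portB)}, require {in(p4,t1), truck_at(t1,hub)}
    → {in(p4,t1), pkg_at(p3,portB), truck_at(t1,hub)}
  through step 1 (drive(t1,whs1,hub)): drop {truck_at(t1,hub)}, keep {in(p4,t1), pkg_at(p3,portB)}, require {truck_at(t1,whs1)}
    → {in(p4,t1), pkg_at(p3,portB), truck_at(t1,whs1)}

== RESULT ==
["in(p4,t1)", "pkg_at(p3,portB)", "truck_at(t1,whs1)"]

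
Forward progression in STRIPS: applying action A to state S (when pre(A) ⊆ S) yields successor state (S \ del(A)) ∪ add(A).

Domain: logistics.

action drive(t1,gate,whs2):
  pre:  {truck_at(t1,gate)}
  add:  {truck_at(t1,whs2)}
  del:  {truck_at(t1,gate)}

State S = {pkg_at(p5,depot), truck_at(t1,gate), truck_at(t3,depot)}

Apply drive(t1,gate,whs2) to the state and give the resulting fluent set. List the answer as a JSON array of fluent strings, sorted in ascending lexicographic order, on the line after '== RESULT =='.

Progress:
  pre ⊆ S: {truck_at(t1,gate)} ⊆ S  — applicable
  S \ del = {pkg_at(p5,depot), truck_at(t3,depot)}
  ∪ add   = {pkg_at(p5,depot), truck_at(t1,whs2), truck_at(t3,depot)}

== RESULT ==
["pkg_at(p5,depot)", "truck_at(t1,whs2)", "truck_at(t3,depot)"]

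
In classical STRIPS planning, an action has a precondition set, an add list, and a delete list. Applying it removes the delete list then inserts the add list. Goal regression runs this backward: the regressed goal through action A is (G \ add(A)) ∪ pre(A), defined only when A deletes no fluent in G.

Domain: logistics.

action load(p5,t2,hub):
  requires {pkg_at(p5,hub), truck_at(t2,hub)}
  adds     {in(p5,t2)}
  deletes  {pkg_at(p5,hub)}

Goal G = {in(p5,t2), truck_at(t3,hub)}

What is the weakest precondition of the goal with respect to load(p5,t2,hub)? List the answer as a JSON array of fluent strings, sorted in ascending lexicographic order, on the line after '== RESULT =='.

Regress:
  G ∩ del = {}  (empty — regression defined)
  G \ add = {in(p5,t2), truck_at(t3,hub)} \ {in(p5,t2)} = {truck_at(t3,hub)}
  ∪ pre   = {truck_at(t3,hub)} ∪ {pkg_at(p5,hub), truck_at(t2,hub)}
          = {pkg_at(p5,hub), truck_at(t2,hub), truck_at(t3,hub)}

== RESULT ==
["pkg_at(p5,hub)", "truck_at(t2,hub)", "truck_at(t3,hub)"]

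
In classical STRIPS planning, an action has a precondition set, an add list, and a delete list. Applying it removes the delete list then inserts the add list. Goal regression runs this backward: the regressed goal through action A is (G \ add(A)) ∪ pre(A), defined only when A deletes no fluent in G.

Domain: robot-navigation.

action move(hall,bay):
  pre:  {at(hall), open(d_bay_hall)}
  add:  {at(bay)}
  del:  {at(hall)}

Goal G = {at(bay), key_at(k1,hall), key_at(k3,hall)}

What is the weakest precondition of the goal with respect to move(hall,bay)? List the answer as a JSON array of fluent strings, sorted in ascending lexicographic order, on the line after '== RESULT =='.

Regress:
  G ∩ del = {}  (empty — regression defined)
  G \ add = {at(bay), key_at(k1,hall), key_at(k3,hall)} \ {at(bay)} = {key_at(k1,hall), key_at(k3,hall)}
  ∪ pre   = {key_at(k1,hall), key_at(k3,hall)} ∪ {at(hall), open(d_bay_hall)}
          = {at(hall), key_at(k1,hall), key_at(k3,hall), open(d_bay_hall)}

== RESULT ==
["at(hall)", "key_at(k1,hall)", "key_at(k3,hall)", "open(d_bay_hall)"]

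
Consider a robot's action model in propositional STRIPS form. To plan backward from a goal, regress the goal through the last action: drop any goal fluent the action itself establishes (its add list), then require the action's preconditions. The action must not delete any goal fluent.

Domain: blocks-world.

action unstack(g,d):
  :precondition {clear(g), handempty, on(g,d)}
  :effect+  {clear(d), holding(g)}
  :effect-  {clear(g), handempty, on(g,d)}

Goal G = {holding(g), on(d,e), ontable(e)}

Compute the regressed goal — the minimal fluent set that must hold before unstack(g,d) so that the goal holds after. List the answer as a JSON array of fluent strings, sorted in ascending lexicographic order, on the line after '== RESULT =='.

Compute (G \ add) ∪ pre:
  G ∩ del = {}  (empty — regression defined)
  G \ add = {holding(g), on(d,e), ontable(e)} \ {clear(d), holding(g)} = {on(d,e), ontable(e)}
  ∪ pre   = {on(d,e), ontable(e)} ∪ {clear(g), handempty, on(g,d)}
          = {clear(g), handempty, on(d,e), on(g,d), ontable(e)}

== RESULT ==
["clear(g)", "handempty", "on(d,e)", "on(g,d)", "ontable(e)"]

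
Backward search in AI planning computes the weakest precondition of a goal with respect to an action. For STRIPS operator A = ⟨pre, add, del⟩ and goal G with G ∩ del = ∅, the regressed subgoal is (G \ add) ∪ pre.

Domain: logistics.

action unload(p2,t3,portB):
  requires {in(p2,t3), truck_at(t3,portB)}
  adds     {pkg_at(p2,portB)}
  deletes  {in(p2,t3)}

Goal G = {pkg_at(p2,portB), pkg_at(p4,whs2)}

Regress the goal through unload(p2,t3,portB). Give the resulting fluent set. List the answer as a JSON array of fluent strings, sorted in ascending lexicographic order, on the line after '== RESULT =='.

Regress:
  G ∩ del = {}  (empty — regression defined)
  G \ add = {pkg_at(p2,portB), pkg_at(p4,whs2)} \ {pkg_at(p2,portB)} = {pkg_at(p4,whs2)}
  ∪ pre   = {pkg_at(p4,whs2)} ∪ {in(p2,t3), truck_at(t3,portB)}
          = {in(p2,t3), pkg_at(p4,whs2), truck_at(t3,portB)}

== RESULT ==
["in(p2,t3)", "pkg_at(p4,whs2)", "truck_at(t3,portB)"]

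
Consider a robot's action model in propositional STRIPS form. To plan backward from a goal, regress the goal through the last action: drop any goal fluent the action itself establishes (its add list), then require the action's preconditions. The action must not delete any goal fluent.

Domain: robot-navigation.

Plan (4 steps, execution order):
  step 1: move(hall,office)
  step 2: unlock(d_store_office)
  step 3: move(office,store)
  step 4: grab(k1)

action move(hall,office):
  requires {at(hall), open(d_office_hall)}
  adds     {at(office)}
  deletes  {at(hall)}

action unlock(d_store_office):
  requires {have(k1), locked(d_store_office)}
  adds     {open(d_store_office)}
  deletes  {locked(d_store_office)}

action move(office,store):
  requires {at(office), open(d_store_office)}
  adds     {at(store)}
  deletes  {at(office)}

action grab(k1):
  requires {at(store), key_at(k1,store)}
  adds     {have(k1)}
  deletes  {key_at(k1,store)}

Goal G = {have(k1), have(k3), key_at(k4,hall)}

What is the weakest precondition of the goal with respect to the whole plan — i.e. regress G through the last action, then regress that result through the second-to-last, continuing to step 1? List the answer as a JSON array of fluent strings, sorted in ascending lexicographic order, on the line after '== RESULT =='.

Regress step by step:
  through step 4 (grab(k1)): drop {have(k1)}, keep {have(k3), key_at(k4,hall)}, require {at(store), key_at(k1,store)}
    → {at(store), have(k3), key_at(k1,store), key_at(k4,hall)}
  through step 3 (move(office,store)): drop {at(store)}, keep {have(k3), key_at(k1,store), key_at(k4,hall)}, require {at(office), open(d_store_office)}
    → {at(office), have(k3), key_at(k1,store), key_at(k4,hall), open(d_store_office)}
  through step 2 (unlock(d_store_office)): drop {open(d_store_office)}, keep {at(office), have(k3), key_at(k1,store), key_at(k4,hall)}, require {have(k1), locked(d_store_office)}
    → {at(office), have(k1), have(k3), key_at(k1,store), key_at(k4,hall), locked(d_store_office)}
  through step 1 (move(hall,office)): drop {at(office)}, keep {have(k1), have(k3), key_at(k1,store), key_at(k4,hall), locked(d_store_office)}, require {at(hall), open(d_office_hall)}
    → {at(hall), have(k1), have(k3), key_at(k1,store), key_at(k4,hall), locked(d_store_office), open(d_office_hall)}

== RESULT ==
["at(hall)", "have(k1)", "have(k3)", "key_at(k1,store)", "key_at(k4,hall)", "locked(d_store_office)", "open(d_office_hall)"]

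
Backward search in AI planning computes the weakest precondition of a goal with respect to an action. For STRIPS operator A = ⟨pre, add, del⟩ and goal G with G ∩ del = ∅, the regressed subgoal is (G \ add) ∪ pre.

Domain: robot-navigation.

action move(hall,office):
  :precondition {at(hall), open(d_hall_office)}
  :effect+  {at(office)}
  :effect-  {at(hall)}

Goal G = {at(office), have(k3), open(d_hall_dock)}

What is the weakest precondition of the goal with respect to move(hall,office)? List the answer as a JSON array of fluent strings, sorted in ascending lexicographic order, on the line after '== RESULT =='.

Regress:
  G ∩ del = {}  (empty — regression defined)
  G \ add = {at(office), have(k3), open(d_hall_dock)} \ {at(office)} = {have(k3), open(d_hall_dock)}
  ∪ pre   = {have(k3), open(d_hall_dock)} ∪ {at(hall), open(d_hall_office)}
          = {at(hall), have(k3), open(d_hall_dock), open(d_hall_office)}

== RESULT ==
["at(hall)", "have(k3)", "open(d_hall_dock)", "open(d_hall_office)"]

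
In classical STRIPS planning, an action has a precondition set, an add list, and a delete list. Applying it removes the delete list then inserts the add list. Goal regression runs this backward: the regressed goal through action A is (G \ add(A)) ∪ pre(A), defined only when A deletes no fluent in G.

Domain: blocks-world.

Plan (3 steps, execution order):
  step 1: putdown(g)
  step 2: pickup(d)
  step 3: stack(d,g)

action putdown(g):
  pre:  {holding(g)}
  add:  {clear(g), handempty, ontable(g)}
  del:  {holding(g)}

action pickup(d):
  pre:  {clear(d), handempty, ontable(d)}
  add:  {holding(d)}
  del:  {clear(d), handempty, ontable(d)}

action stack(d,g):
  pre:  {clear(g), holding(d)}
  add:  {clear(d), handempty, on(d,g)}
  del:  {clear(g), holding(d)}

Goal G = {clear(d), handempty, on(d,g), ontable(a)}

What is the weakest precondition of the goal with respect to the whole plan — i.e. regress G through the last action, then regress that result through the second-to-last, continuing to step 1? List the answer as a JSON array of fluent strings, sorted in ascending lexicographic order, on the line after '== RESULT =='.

Work backward from the goal:
  through step 3 (stack(d,g)): drop {clear(d), handempty, on(d,g)}, keep {ontable(a)}, require {clear(g), holding(d)}
    → {clear(g), holding(d), ontable(a)}
  through step 2 (pickup(d)): drop {holding(d)}, keep {clear(g), ontable(a)}, require {clear(d), handempty, ontable(d)}
    → {clear(d), clear(g), handempty, ontable(a), ontable(d)}
  through step 1 (putdown(g)): drop {clear(g), handempty}, keep {clear(d), ontable(a), ontable(d)}, require {holding(g)}
    → {clear(d), holding(g), ontable(a), ontable(d)}

== RESULT ==
["clear(d)", "holding(g)", "ontable(a)", "ontable(d)"]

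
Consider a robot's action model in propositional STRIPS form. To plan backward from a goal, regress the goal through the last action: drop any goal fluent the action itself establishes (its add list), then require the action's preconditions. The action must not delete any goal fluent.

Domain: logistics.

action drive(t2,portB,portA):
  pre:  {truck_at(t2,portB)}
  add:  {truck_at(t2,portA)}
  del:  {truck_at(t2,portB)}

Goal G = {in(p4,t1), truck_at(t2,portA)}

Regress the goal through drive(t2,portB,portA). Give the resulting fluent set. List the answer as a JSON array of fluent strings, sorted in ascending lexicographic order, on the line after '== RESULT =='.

Compute (G \ add) ∪ pre:
  G ∩ del = {}  (empty — regression defined)
  G \ add = {in(p4,t1), truck_at(t2,portA)} \ {truck_at(t2,portA)} = {in(p4,t1)}
  ∪ pre   = {in(p4,t1)} ∪ {truck_at(t2,portB)}
          = {in(p4,t1), truck_at(t2,portB)}

== RESULT ==
["in(p4,t1)", "truck_at(t2,portB)"]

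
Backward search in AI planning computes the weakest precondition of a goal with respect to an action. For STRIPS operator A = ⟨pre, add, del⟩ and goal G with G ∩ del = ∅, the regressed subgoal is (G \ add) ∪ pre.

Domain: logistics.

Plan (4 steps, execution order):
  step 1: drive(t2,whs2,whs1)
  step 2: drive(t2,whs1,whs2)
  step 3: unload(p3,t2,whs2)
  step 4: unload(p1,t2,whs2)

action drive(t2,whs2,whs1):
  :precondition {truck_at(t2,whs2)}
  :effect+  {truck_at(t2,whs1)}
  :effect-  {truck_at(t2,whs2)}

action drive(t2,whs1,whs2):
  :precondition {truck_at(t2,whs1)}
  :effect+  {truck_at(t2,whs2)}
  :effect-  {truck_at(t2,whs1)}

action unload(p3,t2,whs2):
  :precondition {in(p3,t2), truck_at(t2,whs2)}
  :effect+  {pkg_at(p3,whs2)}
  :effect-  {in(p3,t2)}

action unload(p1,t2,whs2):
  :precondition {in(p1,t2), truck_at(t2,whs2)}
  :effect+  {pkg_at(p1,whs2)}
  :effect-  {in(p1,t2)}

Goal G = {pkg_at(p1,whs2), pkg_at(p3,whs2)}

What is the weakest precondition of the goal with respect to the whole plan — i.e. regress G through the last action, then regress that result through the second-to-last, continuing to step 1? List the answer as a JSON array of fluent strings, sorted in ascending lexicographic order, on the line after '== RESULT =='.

Work backward from the goal:
  through step 4 (unload(p1,t2,whs2)): drop {pkg_at(p1,whs2)}, keep {pkg_at(p3,whs2)}, require {in(p1,t2), truck_at(t2,whs2)}
    → {in(p1,t2), pkg_at(p3,whs2), truck_at(t2,whs2)}
  through step 3 (unload(p3,t2,whs2)): drop {pkg_at(p3,whs2)}, keep {in(p1,t2), truck_at(t2,whs2)}, require {in(p3,t2), truck_at(t2,whs2)}
    → {in(p1,t2), in(p3,t2), truck_at(t2,whs2)}
  through step 2 (drive(t2,whs1,whs2)): drop {truck_at(t2,whs2)}, keep {in(p1,t2), in(p3,t2)}, require {truck_at(t2,whs1)}
    → {in(p1,t2), in(p3,t2), truck_at(t2,whs1)}
  through step 1 (drive(t2,whs2,whs1)): drop {truck_at(t2,whs1)}, keep {in(p1,t2), in(p3,t2)}, require {truck_at(t2,whs2)}
    → {in(p1,t2), in(p3,t2), truck_at(t2,whs2)}

== RESULT ==
["in(p1,t2)", "in(p3,t2)", "truck_at(t2,whs2)"]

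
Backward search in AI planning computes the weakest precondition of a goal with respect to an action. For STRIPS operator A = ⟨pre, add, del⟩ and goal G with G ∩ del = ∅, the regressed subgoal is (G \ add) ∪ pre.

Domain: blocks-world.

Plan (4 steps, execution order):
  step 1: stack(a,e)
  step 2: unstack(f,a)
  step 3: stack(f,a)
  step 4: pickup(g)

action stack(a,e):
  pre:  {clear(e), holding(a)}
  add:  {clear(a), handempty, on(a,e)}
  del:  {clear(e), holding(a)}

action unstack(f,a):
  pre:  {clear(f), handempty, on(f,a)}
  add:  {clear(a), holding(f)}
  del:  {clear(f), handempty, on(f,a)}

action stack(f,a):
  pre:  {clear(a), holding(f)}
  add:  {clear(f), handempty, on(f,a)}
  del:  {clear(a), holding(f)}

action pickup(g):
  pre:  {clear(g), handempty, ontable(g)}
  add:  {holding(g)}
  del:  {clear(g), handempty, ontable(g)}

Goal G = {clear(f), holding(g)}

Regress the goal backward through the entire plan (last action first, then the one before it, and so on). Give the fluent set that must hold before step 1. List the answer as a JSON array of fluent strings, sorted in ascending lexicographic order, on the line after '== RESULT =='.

Regress step by step:
  through step 4 (pickup(g)): drop {holding(g)}, keep {clear(f)}, require {clear(g), handempty, ontable(g)}
    → {clear(f), clear(g), handempty, ontable(g)}
  through step 3 (stack(f,a)): drop {clear(f), handempty}, keep {clear(g), ontable(g)}, require {clear(a), holding(f)}
    → {clear(a), clear(g), holding(f), ontable(g)}
  through step 2 (unstack(f,a)): drop {clear(a), holding(f)}, keep {clear(g), ontable(g)}, require {clear(f), handempty, on(f,a)}
    → {clear(f), clear(g), handempty, on(f,a), ontable(g)}
  through step 1 (stack(a,e)): drop {handempty}, keep {clear(f), clear(g), on(f,a), ontable(g)}, require {clear(e), holding(a)}
    → {clear(e), clear(f), clear(g), holding(a), on(f,a), ontable(g)}

== RESULT ==
["clear(e)", "clear(f)", "clear(g)", "holding(a)", "on(f,a)", "ontable(g)"]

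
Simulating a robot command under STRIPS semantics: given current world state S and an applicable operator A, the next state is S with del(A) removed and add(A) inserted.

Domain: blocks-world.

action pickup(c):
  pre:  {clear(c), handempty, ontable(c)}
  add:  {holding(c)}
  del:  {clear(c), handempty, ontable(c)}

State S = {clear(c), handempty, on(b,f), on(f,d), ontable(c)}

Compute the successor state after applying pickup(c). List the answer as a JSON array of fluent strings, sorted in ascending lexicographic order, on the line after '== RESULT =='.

Compute (S \ del) ∪ add:
  pre ⊆ S: {clear(c), handempty, ontable(c)} ⊆ S  — applicable
  S \ del = {on(b,f), on(f,d)}
  ∪ add   = {holding(c), on(b,f), on(f,d)}

== RESULT ==
["holding(c)", "on(b,f)", "on(f,d)"]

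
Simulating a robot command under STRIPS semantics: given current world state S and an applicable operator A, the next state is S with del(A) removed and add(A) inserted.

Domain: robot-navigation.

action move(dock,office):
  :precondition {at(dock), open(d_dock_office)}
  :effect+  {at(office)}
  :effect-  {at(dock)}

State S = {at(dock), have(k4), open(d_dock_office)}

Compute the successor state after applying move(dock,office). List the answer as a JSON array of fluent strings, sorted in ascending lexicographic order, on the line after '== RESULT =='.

Progress:
  pre ⊆ S: {at(dock), open(d_dock_office)} ⊆ S  — applicable
  S \ del = {have(k4), open(d_dock_office)}
  ∪ add   = {at(office), have(k4), open(d_dock_office)}

== RESULT ==
["at(office)", "have(k4)", "open(d_dock_office)"]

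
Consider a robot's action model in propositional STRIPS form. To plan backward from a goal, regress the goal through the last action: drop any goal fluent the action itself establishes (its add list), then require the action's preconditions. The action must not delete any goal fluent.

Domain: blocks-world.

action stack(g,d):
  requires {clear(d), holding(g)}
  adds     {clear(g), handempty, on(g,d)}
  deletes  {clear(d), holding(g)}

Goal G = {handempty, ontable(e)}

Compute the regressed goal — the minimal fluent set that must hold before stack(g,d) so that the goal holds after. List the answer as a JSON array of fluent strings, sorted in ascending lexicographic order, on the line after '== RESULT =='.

Compute (G \ add) ∪ pre:
  G ∩ del = {}  (empty — regression defined)
  G \ add = {handempty, ontable(e)} \ {clear(g), handempty, on(g,d)} = {ontable(e)}
  ∪ pre   = {ontable(e)} ∪ {clear(d), holding(g)}
          = {clear(d), holding(g), ontable(e)}

== RESULT ==
["clear(d)", "holding(g)", "ontable(e)"]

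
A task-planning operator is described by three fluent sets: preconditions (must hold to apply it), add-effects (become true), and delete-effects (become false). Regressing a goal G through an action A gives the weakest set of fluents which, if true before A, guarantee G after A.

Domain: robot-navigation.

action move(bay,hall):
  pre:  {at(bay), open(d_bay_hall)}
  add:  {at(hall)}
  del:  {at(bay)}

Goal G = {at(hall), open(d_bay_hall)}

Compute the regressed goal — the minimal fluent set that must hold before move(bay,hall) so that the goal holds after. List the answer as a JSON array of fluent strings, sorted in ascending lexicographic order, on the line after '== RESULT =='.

Compute (G \ add) ∪ pre:
  G ∩ del = {}  (empty — regression defined)
  G \ add = {at(hall), open(d_bay_hall)} \ {at(hall)} = {open(d_bay_hall)}
  ∪ pre   = {open(d_bay_hall)} ∪ {at(bay), open(d_bay_hall)}
          = {at(bay), open(d_bay_hall)}

== RESULT ==
["at(bay)", "open(d_bay_hall)"]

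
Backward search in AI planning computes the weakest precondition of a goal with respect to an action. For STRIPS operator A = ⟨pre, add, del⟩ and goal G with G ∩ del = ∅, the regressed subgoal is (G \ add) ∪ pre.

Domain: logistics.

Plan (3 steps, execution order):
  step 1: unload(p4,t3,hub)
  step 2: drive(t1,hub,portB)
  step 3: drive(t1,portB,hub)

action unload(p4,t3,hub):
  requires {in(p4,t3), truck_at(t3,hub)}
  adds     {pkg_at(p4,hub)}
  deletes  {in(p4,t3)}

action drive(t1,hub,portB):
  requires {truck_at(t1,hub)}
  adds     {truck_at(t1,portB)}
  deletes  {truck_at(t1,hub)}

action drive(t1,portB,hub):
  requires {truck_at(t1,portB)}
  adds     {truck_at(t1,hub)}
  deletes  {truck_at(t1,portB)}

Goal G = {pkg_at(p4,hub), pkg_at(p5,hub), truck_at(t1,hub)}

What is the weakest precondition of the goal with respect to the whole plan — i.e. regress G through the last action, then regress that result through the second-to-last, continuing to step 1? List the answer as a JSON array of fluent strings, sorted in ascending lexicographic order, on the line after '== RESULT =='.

Work backward from the goal:
  through step 3 (drive(t1,portB,hub)): drop {truck_at(t1,hub)}, keep {pkg_at(p4,hub), pkg_at(p5,hub)}, require {truck_at(t1,portB)}
    → {pkg_at(p4,hub), pkg_at(p5,hub), truck_at(t1,portB)}
  through step 2 (drive(t1,hub,portB)): drop {truck_at(t1,portB)}, keep {pkg_at(p4,hub), pkg_at(p5,hub)}, require {truck_at(t1,hub)}
    → {pkg_at(p4,hub), pkg_at(p5,hub), truck_at(t1,hub)}
  through step 1 (unload(p4,t3,hub)): drop {pkg_at(p4,hub)}, keep {pkg_at(p5,hub), truck_at(t1,hub)}, require {in(p4,t3), truck_at(t3,hub)}
    → {in(p4,t3), pkg_at(p5,hub), truck_at(t1,hub), truck_at(t3,hub)}

== RESULT ==
["in(p4,t3)", "pkg_at(p5,hub)", "truck_at(t1,hub)", "truck_at(t3,hub)"]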